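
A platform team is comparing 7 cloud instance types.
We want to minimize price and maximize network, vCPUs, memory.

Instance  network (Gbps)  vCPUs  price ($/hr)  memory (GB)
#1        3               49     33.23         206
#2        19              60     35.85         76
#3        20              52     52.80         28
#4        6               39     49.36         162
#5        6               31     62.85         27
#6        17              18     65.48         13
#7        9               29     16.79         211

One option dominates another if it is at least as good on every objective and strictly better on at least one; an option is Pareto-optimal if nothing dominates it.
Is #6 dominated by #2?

Yes

#2 vs #6: network 19≥17, vCPUs 60≥18, price 35.85≤65.48, memory 76≥13 — #2 is at least as good on every objective with at least one strict improvement.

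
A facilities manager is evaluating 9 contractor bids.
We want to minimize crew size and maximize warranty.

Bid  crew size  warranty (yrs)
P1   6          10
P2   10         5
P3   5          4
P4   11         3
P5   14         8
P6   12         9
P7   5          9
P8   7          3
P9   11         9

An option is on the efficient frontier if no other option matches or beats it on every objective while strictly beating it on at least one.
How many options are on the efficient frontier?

2

P1: not dominated (best warranty).
P2: dominated by P1 (crew size 6≤10, warranty 10≥5).
P3: dominated by P7 (crew size 5≤5, warranty 9≥4).
P4: dominated by P1 (crew size 6≤11, warranty 10≥3).
P5: dominated by P1 (crew size 6≤14, warranty 10≥8).
P6: dominated by P1 (crew size 6≤12, warranty 10≥9).
P7: not dominated.
P8: dominated by P1 (crew size 6≤7, warranty 10≥3).
P9: dominated by P1 (crew size 6≤11, warranty 10≥9).
Pareto-optimal: P1, P7 → 2.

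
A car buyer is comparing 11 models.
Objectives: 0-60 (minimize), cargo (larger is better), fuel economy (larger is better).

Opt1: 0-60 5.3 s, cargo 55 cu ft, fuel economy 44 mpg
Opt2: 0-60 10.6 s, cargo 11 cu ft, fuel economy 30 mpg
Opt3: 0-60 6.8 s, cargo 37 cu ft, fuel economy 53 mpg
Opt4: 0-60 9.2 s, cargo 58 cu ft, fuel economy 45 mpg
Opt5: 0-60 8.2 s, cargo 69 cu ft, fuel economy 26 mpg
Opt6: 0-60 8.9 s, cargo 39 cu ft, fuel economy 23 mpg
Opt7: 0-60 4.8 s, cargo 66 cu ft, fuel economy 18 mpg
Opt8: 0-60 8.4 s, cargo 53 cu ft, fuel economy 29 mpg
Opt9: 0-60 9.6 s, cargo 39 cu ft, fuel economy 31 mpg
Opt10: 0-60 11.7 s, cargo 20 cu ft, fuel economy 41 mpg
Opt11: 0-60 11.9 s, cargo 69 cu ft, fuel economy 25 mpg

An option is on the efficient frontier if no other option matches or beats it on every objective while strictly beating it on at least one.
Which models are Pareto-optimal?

Opt1, Opt3, Opt4, Opt5, Opt7

Opt1: not dominated.
Opt2: dominated by Opt1 (0-60 5.3≤10.6, cargo 55≥11, fuel economy 44≥30).
Opt3: not dominated (best fuel economy).
Opt4: not dominated.
Opt5: not dominated.
Opt6: dominated by Opt1 (0-60 5.3≤8.9, cargo 55≥39, fuel economy 44≥23).
Opt7: not dominated (best 0-60).
Opt8: dominated by Opt1 (0-60 5.3≤8.4, cargo 55≥53, fuel economy 44≥29).
Opt9: dominated by Opt1 (0-60 5.3≤9.6, cargo 55≥39, fuel economy 44≥31).
Opt10: dominated by Opt1 (0-60 5.3≤11.7, cargo 55≥20, fuel economy 44≥41).
Opt11: dominated by Opt5 (0-60 8.2≤11.9, cargo 69≥69, fuel economy 26≥25).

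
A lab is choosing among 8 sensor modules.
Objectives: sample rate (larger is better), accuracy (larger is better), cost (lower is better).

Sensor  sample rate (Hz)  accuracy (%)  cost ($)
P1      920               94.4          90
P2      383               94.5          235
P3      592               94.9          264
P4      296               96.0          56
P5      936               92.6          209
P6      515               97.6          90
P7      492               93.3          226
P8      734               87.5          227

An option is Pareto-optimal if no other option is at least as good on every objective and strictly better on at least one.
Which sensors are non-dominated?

P1: not dominated.
P2: dominated by P6 (sample rate 515≥383, accuracy 97.6≥94.5, cost 90≤235).
P3: not dominated.
P4: not dominated (best cost).
P5: not dominated (best sample rate).
P6: not dominated (best accuracy).
P7: dominated by P1 (sample rate 920≥492, accuracy 94.4≥93.3, cost 90≤226).
P8: dominated by P1 (sample rate 920≥734, accuracy 94.4≥87.5, cost 90≤227).

P1, P3, P4, P5, P6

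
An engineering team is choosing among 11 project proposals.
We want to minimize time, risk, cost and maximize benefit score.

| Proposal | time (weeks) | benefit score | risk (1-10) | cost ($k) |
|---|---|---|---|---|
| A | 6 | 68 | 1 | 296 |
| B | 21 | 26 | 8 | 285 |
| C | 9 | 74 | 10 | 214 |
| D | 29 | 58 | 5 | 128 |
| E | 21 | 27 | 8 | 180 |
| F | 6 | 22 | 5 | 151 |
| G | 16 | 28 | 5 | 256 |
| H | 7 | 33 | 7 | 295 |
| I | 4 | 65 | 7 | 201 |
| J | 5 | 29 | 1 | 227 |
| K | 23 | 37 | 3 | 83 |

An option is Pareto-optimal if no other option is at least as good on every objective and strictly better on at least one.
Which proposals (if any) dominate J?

none

A: worse on time (6 vs 5).
B: worse on time (21 vs 5).
C: worse on time (9 vs 5).
D: worse on time (29 vs 5).
E: worse on time (21 vs 5).
F: worse on time (6 vs 5).
G: worse on time (16 vs 5).
H: worse on time (7 vs 5).
I: worse on risk (7 vs 1).
K: worse on time (23 vs 5).
No option dominates J.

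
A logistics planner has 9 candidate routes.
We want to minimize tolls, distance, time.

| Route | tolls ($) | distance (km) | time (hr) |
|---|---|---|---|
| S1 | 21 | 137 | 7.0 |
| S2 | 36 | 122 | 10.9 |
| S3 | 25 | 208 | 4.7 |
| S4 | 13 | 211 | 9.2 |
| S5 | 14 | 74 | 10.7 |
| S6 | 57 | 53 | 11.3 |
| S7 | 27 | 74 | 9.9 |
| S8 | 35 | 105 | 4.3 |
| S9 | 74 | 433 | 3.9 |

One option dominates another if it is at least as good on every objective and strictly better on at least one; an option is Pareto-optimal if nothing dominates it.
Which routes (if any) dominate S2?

S5, S7, S8

S5: tolls 14≤36, distance 74≤122, time 10.7≤10.9 — dominates S2.
S7: tolls 27≤36, distance 74≤122, time 9.9≤10.9 — dominates S2.
S8: tolls 35≤36, distance 105≤122, time 4.3≤10.9 — dominates S2.
Others (S1, S3, S4, S6, S9) are each worse than S2 on at least one objective.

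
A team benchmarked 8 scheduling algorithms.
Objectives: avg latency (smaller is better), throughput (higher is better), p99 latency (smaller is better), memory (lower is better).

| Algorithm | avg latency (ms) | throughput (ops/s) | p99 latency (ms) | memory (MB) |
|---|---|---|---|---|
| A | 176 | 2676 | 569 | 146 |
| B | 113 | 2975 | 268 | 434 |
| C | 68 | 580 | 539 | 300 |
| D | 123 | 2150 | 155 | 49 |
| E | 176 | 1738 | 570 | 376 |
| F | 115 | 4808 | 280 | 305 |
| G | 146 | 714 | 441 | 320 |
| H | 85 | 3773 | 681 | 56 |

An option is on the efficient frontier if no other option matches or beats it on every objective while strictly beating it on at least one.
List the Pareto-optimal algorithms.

A: not dominated.
B: not dominated.
C: not dominated (best avg latency).
D: not dominated (best p99 latency).
E: dominated by A (avg latency 176≤176, throughput 2676≥1738, p99 latency 569≤570, memory 146≤376).
F: not dominated (best throughput).
G: dominated by D (avg latency 123≤146, throughput 2150≥714, p99 latency 155≤441, memory 49≤320).
H: not dominated.

A, B, C, D, F, H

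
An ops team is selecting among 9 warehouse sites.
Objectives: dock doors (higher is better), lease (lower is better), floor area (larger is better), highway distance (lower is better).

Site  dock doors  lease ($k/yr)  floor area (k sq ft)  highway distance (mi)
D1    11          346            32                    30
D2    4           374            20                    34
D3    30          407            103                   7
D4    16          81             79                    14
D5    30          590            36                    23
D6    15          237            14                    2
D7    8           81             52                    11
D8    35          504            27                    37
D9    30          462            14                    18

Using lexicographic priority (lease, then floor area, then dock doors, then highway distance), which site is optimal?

First minimize lease: best is 81, kept {D4, D7}.
Then maximize floor area: best is 79, kept {D4}.

D4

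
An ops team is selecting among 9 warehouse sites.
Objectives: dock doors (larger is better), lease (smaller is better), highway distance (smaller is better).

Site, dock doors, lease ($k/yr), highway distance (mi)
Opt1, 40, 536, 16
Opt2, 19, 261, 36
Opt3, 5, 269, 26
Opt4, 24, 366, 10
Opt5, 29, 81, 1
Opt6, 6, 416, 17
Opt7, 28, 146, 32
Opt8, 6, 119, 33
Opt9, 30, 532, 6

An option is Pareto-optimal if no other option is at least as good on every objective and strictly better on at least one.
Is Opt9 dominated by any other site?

No

Opt1: worse on lease (536 vs 532).
Opt2: worse on dock doors (19 vs 30).
Opt3: worse on dock doors (5 vs 30).
Opt4: worse on dock doors (24 vs 30).
Opt5: worse on dock doors (29 vs 30).
Opt6: worse on dock doors (6 vs 30).
Opt7: worse on dock doors (28 vs 30).
Opt8: worse on dock doors (6 vs 30).
No option is at least as good as Opt9 on every objective and strictly better on one.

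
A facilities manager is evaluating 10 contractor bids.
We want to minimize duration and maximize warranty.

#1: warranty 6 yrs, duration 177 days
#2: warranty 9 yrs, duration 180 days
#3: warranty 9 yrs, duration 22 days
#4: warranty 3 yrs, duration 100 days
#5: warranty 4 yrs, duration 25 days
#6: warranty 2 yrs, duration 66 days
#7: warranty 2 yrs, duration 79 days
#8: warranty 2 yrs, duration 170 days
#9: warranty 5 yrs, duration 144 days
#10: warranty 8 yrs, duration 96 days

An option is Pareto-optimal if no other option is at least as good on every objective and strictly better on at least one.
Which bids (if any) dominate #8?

#3, #4, #5, #6, #7, #9, #10

#3: warranty 9≥2, duration 22≤170 — dominates #8.
#4: warranty 3≥2, duration 100≤170 — dominates #8.
#5: warranty 4≥2, duration 25≤170 — dominates #8.
#6: warranty 2≥2, duration 66≤170 — dominates #8.
#7: warranty 2≥2, duration 79≤170 — dominates #8.
#9: warranty 5≥2, duration 144≤170 — dominates #8.
#10: warranty 8≥2, duration 96≤170 — dominates #8.
Others (#1, #2) are each worse than #8 on at least one objective.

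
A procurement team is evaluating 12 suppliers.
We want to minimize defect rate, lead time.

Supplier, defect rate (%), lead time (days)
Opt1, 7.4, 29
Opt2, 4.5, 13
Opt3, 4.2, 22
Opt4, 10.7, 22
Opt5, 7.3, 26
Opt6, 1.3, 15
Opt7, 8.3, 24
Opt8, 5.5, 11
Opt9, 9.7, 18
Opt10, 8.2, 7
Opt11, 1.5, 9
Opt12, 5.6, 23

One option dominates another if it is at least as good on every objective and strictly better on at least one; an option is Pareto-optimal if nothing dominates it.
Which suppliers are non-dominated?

Opt1: dominated by Opt2 (defect rate 4.5≤7.4, lead time 13≤29).
Opt2: dominated by Opt11 (defect rate 1.5≤4.5, lead time 9≤13).
Opt3: dominated by Opt6 (defect rate 1.3≤4.2, lead time 15≤22).
Opt4: dominated by Opt2 (defect rate 4.5≤10.7, lead time 13≤22).
Opt5: dominated by Opt2 (defect rate 4.5≤7.3, lead time 13≤26).
Opt6: not dominated (best defect rate).
Opt7: dominated by Opt2 (defect rate 4.5≤8.3, lead time 13≤24).
Opt8: dominated by Opt11 (defect rate 1.5≤5.5, lead time 9≤11).
Opt9: dominated by Opt2 (defect rate 4.5≤9.7, lead time 13≤18).
Opt10: not dominated (best lead time).
Opt11: not dominated.
Opt12: dominated by Opt2 (defect rate 4.5≤5.6, lead time 13≤23).

Opt6, Opt10, Opt11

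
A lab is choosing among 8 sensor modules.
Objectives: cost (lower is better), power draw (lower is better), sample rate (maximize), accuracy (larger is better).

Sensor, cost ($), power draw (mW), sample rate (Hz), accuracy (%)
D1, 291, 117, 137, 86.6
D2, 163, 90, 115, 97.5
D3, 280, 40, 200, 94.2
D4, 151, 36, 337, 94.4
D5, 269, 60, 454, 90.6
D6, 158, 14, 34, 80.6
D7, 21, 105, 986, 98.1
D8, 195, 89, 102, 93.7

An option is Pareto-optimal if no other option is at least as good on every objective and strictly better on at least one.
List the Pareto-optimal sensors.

D1: dominated by D3 (cost 280≤291, power draw 40≤117, sample rate 200≥137, accuracy 94.2≥86.6).
D2: not dominated.
D3: dominated by D4 (cost 151≤280, power draw 36≤40, sample rate 337≥200, accuracy 94.4≥94.2).
D4: not dominated.
D5: not dominated.
D6: not dominated (best power draw).
D7: not dominated (best cost).
D8: dominated by D4 (cost 151≤195, power draw 36≤89, sample rate 337≥102, accuracy 94.4≥93.7).

D2, D4, D5, D6, D7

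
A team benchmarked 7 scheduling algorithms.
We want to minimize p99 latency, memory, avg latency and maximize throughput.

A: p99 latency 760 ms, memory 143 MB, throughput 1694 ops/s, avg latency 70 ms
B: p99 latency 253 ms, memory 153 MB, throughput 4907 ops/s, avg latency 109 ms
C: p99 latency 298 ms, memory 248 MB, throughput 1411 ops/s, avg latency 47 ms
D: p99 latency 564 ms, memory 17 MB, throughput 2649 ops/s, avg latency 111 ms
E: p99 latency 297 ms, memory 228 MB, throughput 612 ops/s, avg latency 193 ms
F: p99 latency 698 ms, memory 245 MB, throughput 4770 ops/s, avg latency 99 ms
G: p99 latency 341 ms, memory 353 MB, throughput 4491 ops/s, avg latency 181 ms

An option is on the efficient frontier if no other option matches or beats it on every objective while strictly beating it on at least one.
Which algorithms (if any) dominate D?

A: worse on p99 latency (760 vs 564).
B: worse on memory (153 vs 17).
C: worse on memory (248 vs 17).
E: worse on memory (228 vs 17).
F: worse on p99 latency (698 vs 564).
G: worse on memory (353 vs 17).
No option dominates D.

none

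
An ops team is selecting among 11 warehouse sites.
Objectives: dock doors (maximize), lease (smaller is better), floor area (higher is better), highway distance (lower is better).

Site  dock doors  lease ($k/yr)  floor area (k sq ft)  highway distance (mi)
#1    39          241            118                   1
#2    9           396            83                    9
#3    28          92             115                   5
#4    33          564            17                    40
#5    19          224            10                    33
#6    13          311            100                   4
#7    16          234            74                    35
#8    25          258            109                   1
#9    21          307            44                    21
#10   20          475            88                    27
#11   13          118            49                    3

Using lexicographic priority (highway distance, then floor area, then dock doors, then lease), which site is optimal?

First minimize highway distance: best is 1, kept {#1, #8}.
Then maximize floor area: best is 118, kept {#1}.

#1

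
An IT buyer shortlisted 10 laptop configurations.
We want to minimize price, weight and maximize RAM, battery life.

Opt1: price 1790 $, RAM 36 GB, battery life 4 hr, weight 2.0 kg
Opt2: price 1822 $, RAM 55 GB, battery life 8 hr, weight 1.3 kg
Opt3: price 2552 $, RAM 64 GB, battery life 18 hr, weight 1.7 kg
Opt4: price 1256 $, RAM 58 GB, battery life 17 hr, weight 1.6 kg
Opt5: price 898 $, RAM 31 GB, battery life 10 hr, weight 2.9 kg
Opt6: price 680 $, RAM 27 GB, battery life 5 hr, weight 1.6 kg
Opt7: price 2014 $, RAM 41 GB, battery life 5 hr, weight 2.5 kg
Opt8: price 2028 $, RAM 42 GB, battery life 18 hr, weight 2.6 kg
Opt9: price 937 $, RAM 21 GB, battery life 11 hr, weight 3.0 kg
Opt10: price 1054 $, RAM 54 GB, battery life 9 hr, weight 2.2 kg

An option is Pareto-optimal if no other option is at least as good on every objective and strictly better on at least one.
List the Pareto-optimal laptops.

Opt1: dominated by Opt4 (price 1256≤1790, RAM 58≥36, battery life 17≥4, weight 1.6≤2.0).
Opt2: not dominated (best weight).
Opt3: not dominated (best RAM).
Opt4: not dominated.
Opt5: not dominated.
Opt6: not dominated (best price).
Opt7: dominated by Opt2 (price 1822≤2014, RAM 55≥41, battery life 8≥5, weight 1.3≤2.5).
Opt8: not dominated.
Opt9: not dominated.
Opt10: not dominated.

Opt2, Opt3, Opt4, Opt5, Opt6, Opt8, Opt9, Opt10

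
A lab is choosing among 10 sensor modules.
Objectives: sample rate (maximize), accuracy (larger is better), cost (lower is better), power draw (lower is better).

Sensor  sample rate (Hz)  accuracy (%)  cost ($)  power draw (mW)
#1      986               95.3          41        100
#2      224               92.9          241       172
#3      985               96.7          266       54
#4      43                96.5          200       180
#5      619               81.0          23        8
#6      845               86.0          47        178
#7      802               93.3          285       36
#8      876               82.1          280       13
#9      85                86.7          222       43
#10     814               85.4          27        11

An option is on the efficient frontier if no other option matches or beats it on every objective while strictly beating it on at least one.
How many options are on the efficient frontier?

8

#1: not dominated (best sample rate).
#2: dominated by #1 (sample rate 986≥224, accuracy 95.3≥92.9, cost 41≤241, power draw 100≤172).
#3: not dominated (best accuracy).
#4: not dominated.
#5: not dominated (best cost).
#6: dominated by #1 (sample rate 986≥845, accuracy 95.3≥86.0, cost 41≤47, power draw 100≤178).
#7: not dominated.
#8: not dominated.
#9: not dominated.
#10: not dominated.
Pareto-optimal: #1, #3, #4, #5, #7, #8, #9, #10 → 8.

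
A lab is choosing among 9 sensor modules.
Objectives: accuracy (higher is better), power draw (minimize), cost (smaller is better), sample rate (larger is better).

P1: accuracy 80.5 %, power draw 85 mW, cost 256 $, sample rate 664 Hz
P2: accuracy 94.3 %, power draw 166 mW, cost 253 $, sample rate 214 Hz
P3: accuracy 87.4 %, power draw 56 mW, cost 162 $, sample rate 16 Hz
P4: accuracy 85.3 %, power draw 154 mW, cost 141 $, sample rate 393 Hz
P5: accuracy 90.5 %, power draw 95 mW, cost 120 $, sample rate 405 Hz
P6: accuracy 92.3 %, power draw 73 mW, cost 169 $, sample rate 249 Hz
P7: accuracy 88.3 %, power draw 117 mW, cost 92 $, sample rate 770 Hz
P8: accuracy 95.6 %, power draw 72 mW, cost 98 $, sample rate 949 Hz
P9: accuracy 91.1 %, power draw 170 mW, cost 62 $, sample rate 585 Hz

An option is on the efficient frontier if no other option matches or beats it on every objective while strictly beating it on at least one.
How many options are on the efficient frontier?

4

P1: dominated by P8 (accuracy 95.6≥80.5, power draw 72≤85, cost 98≤256, sample rate 949≥664).
P2: dominated by P8 (accuracy 95.6≥94.3, power draw 72≤166, cost 98≤253, sample rate 949≥214).
P3: not dominated (best power draw).
P4: dominated by P5 (accuracy 90.5≥85.3, power draw 95≤154, cost 120≤141, sample rate 405≥393).
P5: dominated by P8 (accuracy 95.6≥90.5, power draw 72≤95, cost 98≤120, sample rate 949≥405).
P6: dominated by P8 (accuracy 95.6≥92.3, power draw 72≤73, cost 98≤169, sample rate 949≥249).
P7: not dominated.
P8: not dominated (best accuracy).
P9: not dominated (best cost).
Pareto-optimal: P3, P7, P8, P9 → 4.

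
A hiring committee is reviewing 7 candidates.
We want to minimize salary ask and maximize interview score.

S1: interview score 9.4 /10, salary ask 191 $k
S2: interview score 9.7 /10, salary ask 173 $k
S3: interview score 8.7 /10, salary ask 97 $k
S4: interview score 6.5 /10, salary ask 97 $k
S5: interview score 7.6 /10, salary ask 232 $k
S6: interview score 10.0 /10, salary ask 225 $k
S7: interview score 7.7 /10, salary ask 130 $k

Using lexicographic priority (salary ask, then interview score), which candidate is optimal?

S3

First minimize salary ask: best is 97, kept {S3, S4}.
Then maximize interview score: best is 8.7, kept {S3}.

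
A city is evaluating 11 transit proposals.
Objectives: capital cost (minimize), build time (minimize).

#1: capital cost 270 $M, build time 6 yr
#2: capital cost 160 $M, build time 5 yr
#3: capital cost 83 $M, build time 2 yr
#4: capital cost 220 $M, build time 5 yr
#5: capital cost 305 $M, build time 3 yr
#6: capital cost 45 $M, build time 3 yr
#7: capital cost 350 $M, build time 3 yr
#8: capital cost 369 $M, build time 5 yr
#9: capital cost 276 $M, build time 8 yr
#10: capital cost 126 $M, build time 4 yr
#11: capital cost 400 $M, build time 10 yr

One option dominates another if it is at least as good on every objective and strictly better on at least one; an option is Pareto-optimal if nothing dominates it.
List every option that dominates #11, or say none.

#1: capital cost 270≤400, build time 6≤10 — dominates #11.
#2: capital cost 160≤400, build time 5≤10 — dominates #11.
#3: capital cost 83≤400, build time 2≤10 — dominates #11.
#4: capital cost 220≤400, build time 5≤10 — dominates #11.
#5: capital cost 305≤400, build time 3≤10 — dominates #11.
#6: capital cost 45≤400, build time 3≤10 — dominates #11.
#7: capital cost 350≤400, build time 3≤10 — dominates #11.
#8: capital cost 369≤400, build time 5≤10 — dominates #11.
#9: capital cost 276≤400, build time 8≤10 — dominates #11.
#10: capital cost 126≤400, build time 4≤10 — dominates #11.

#1, #2, #3, #4, #5, #6, #7, #8, #9, #10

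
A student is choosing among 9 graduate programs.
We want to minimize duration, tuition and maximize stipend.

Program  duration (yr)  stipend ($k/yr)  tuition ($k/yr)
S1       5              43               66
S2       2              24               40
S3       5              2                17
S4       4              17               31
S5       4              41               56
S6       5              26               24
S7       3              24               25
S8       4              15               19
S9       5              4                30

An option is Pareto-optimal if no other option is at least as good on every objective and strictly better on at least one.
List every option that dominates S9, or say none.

S6, S7, S8

S6: duration 5≤5, stipend 26≥4, tuition 24≤30 — dominates S9.
S7: duration 3≤5, stipend 24≥4, tuition 25≤30 — dominates S9.
S8: duration 4≤5, stipend 15≥4, tuition 19≤30 — dominates S9.
Others (S1, S2, S3, S4, S5) are each worse than S9 on at least one objective.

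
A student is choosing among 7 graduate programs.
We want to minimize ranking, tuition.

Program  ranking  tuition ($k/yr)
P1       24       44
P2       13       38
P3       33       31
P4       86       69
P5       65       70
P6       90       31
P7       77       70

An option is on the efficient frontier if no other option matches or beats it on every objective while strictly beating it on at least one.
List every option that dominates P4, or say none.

P1, P2, P3

P1: ranking 24≤86, tuition 44≤69 — dominates P4.
P2: ranking 13≤86, tuition 38≤69 — dominates P4.
P3: ranking 33≤86, tuition 31≤69 — dominates P4.
Others (P5, P6, P7) are each worse than P4 on at least one objective.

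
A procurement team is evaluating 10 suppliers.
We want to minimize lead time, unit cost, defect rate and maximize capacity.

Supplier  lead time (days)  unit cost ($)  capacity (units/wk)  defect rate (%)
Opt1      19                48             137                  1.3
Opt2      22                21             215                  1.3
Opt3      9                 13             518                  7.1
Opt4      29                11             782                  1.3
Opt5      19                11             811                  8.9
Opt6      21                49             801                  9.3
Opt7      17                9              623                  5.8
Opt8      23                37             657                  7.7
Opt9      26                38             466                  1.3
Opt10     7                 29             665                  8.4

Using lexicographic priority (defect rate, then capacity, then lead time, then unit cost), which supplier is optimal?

First minimize defect rate: best is 1.3, kept {Opt1, Opt2, Opt4, Opt9}.
Then maximize capacity: best is 782, kept {Opt4}.

Opt4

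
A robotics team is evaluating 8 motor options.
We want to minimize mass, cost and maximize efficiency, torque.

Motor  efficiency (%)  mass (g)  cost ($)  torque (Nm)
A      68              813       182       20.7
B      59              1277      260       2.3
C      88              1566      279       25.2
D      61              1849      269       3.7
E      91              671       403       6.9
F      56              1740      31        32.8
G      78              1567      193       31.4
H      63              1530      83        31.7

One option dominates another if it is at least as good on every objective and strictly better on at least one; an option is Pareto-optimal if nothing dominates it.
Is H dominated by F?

No

F vs H: F is worse on efficiency (56 vs 63), so it does not dominate H.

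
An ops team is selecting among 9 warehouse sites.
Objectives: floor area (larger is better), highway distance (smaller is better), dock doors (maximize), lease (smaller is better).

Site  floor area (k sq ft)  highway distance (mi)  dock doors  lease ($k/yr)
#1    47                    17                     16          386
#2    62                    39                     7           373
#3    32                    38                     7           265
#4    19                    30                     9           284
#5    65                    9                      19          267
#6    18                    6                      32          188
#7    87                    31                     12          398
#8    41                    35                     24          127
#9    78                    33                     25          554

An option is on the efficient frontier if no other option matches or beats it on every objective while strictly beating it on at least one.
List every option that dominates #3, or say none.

#8: floor area 41≥32, highway distance 35≤38, dock doors 24≥7, lease 127≤265 — dominates #3.
Others (#1, #2, #4, #5, #6, #7, #9) are each worse than #3 on at least one objective.

#8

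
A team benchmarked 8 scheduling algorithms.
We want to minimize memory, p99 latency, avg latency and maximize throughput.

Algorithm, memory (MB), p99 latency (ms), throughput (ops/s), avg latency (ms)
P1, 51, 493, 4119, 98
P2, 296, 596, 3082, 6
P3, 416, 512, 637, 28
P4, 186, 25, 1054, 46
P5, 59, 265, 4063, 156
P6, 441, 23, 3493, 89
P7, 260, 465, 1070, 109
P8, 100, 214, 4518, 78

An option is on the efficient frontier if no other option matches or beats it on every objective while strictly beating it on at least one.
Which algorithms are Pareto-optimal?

P1, P2, P3, P4, P5, P6, P8

P1: not dominated (best memory).
P2: not dominated (best avg latency).
P3: not dominated.
P4: not dominated.
P5: not dominated.
P6: not dominated (best p99 latency).
P7: dominated by P8 (memory 100≤260, p99 latency 214≤465, throughput 4518≥1070, avg latency 78≤109).
P8: not dominated (best throughput).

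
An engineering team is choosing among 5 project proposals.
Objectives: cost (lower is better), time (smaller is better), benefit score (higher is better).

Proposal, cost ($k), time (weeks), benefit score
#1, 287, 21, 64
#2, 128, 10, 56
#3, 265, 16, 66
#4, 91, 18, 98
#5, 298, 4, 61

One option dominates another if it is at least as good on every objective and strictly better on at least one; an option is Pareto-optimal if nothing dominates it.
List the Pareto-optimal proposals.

#2, #3, #4, #5

#1: dominated by #3 (cost 265≤287, time 16≤21, benefit score 66≥64).
#2: not dominated.
#3: not dominated.
#4: not dominated (best cost).
#5: not dominated (best time).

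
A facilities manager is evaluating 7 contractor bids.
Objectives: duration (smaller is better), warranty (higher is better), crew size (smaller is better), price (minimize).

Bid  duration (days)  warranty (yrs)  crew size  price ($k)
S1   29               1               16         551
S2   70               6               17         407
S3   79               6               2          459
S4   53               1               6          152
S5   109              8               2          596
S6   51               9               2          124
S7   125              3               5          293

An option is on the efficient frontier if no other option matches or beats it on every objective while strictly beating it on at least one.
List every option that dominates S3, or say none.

S6

S6: duration 51≤79, warranty 9≥6, crew size 2≤2, price 124≤459 — dominates S3.
Others (S1, S2, S4, S5, S7) are each worse than S3 on at least one objective.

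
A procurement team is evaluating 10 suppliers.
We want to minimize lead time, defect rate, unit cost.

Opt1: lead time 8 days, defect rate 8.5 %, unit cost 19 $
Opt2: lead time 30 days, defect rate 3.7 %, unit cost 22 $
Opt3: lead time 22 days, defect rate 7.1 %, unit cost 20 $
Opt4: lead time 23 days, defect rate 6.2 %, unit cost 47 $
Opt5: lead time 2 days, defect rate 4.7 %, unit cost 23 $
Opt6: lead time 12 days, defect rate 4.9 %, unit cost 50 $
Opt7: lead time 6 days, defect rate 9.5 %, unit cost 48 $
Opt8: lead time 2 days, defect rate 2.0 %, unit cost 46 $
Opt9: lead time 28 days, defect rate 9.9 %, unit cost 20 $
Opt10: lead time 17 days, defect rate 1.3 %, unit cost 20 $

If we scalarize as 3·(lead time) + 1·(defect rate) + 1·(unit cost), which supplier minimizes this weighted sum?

Opt1: 3·8 + 1·8.5 + 1·19 = 51.5
Opt2: 3·30 + 1·3.7 + 1·22 = 115.7
Opt3: 3·22 + 1·7.1 + 1·20 = 93.1
Opt4: 3·23 + 1·6.2 + 1·47 = 122.2
Opt5: 3·2 + 1·4.7 + 1·23 = 33.7
Opt6: 3·12 + 1·4.9 + 1·50 = 90.9
Opt7: 3·6 + 1·9.5 + 1·48 = 75.5
Opt8: 3·2 + 1·2.0 + 1·46 = 54.0
Opt9: 3·28 + 1·9.9 + 1·20 = 113.9
Opt10: 3·17 + 1·1.3 + 1·20 = 72.3
Lowest: Opt5 at 33.7.

Opt5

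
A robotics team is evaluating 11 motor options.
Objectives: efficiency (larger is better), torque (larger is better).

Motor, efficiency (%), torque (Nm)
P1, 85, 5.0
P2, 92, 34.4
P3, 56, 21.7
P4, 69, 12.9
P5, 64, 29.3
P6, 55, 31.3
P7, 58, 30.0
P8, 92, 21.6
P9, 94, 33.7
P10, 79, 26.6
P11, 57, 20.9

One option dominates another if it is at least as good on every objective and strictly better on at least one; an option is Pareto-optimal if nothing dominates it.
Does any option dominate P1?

P2 vs P1: efficiency 92≥85, torque 34.4≥5.0 — P2 is at least as good on every objective and strictly better on at least one, so P2 dominates P1.

Yes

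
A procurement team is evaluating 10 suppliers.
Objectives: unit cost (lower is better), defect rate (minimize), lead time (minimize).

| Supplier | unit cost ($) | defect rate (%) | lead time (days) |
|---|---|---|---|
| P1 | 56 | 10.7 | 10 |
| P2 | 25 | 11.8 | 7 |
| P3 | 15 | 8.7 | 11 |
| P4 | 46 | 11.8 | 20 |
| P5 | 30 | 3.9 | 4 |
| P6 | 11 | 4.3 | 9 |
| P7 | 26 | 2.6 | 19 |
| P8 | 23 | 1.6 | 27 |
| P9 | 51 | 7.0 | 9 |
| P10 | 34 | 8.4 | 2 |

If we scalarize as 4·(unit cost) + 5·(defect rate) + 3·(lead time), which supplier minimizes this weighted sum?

P6

P1: 4·56 + 5·10.7 + 3·10 = 307.5
P2: 4·25 + 5·11.8 + 3·7 = 180.0
P3: 4·15 + 5·8.7 + 3·11 = 136.5
P4: 4·46 + 5·11.8 + 3·20 = 303.0
P5: 4·30 + 5·3.9 + 3·4 = 151.5
P6: 4·11 + 5·4.3 + 3·9 = 92.5
P7: 4·26 + 5·2.6 + 3·19 = 174.0
P8: 4·23 + 5·1.6 + 3·27 = 181.0
P9: 4·51 + 5·7.0 + 3·9 = 266.0
P10: 4·34 + 5·8.4 + 3·2 = 184.0
Lowest: P6 at 92.5.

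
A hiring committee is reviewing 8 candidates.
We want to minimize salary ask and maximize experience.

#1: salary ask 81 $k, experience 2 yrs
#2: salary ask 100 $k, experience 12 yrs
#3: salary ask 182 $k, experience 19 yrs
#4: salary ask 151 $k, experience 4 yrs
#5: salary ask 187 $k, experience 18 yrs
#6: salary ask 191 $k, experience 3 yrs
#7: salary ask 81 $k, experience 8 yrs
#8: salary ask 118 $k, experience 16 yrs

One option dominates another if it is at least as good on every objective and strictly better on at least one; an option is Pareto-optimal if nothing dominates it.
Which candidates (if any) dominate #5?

#3

#3: salary ask 182≤187, experience 19≥18 — dominates #5.
Others (#1, #2, #4, #6, #7, #8) are each worse than #5 on at least one objective.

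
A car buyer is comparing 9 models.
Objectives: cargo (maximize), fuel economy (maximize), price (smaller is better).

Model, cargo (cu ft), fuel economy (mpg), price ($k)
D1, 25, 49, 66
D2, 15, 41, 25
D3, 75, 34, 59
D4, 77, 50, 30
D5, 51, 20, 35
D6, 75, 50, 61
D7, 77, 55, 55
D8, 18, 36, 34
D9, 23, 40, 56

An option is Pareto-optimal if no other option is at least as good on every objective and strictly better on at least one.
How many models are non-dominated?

D1: dominated by D4 (cargo 77≥25, fuel economy 50≥49, price 30≤66).
D2: not dominated (best price).
D3: dominated by D4 (cargo 77≥75, fuel economy 50≥34, price 30≤59).
D4: not dominated.
D5: dominated by D4 (cargo 77≥51, fuel economy 50≥20, price 30≤35).
D6: dominated by D4 (cargo 77≥75, fuel economy 50≥50, price 30≤61).
D7: not dominated (best fuel economy).
D8: dominated by D4 (cargo 77≥18, fuel economy 50≥36, price 30≤34).
D9: dominated by D4 (cargo 77≥23, fuel economy 50≥40, price 30≤56).
Pareto-optimal: D2, D4, D7 → 3.

3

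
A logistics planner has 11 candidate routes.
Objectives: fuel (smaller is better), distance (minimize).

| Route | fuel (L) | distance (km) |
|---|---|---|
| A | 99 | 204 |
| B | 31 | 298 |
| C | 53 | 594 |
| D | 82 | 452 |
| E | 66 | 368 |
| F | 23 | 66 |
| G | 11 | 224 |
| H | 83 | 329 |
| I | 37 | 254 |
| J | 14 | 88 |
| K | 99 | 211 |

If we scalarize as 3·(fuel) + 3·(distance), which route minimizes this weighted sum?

F

A: 3·99 + 3·204 = 909
B: 3·31 + 3·298 = 987
C: 3·53 + 3·594 = 1941
D: 3·82 + 3·452 = 1602
E: 3·66 + 3·368 = 1302
F: 3·23 + 3·66 = 267
G: 3·11 + 3·224 = 705
H: 3·83 + 3·329 = 1236
I: 3·37 + 3·254 = 873
J: 3·14 + 3·88 = 306
K: 3·99 + 3·211 = 930
Lowest: F at 267.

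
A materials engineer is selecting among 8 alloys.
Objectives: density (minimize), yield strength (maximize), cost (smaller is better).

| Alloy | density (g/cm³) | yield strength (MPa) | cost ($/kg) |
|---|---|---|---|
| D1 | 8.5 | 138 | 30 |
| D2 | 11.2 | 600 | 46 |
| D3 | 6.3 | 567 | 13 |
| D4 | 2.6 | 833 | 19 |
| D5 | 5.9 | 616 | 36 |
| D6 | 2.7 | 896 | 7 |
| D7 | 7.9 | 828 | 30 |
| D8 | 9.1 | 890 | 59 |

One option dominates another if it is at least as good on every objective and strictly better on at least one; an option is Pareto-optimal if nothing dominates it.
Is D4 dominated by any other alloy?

D1: worse on density (8.5 vs 2.6).
D2: worse on density (11.2 vs 2.6).
D3: worse on density (6.3 vs 2.6).
D5: worse on density (5.9 vs 2.6).
D6: worse on density (2.7 vs 2.6).
D7: worse on density (7.9 vs 2.6).
D8: worse on density (9.1 vs 2.6).
No option is at least as good as D4 on every objective and strictly better on one.

No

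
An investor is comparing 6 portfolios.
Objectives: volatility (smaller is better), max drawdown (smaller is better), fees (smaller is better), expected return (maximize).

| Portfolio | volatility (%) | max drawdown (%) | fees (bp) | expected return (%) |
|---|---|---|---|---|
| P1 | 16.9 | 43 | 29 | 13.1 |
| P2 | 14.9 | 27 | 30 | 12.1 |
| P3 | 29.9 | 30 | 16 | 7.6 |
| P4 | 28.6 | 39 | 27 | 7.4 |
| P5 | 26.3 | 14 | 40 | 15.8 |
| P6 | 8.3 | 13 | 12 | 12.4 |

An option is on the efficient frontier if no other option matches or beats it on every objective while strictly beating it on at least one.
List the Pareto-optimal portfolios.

P1: not dominated.
P2: dominated by P6 (volatility 8.3≤14.9, max drawdown 13≤27, fees 12≤30, expected return 12.4≥12.1).
P3: dominated by P6 (volatility 8.3≤29.9, max drawdown 13≤30, fees 12≤16, expected return 12.4≥7.6).
P4: dominated by P6 (volatility 8.3≤28.6, max drawdown 13≤39, fees 12≤27, expected return 12.4≥7.4).
P5: not dominated (best expected return).
P6: not dominated (best volatility).

P1, P5, P6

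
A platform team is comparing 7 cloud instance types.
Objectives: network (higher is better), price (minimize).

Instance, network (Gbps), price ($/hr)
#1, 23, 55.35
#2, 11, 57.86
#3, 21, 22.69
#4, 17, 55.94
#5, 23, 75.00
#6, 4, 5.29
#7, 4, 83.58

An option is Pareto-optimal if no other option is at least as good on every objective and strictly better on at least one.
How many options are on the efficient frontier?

3

#1: not dominated.
#2: dominated by #1 (network 23≥11, price 55.35≤57.86).
#3: not dominated.
#4: dominated by #1 (network 23≥17, price 55.35≤55.94).
#5: dominated by #1 (network 23≥23, price 55.35≤75.00).
#6: not dominated (best price).
#7: dominated by #1 (network 23≥4, price 55.35≤83.58).
Pareto-optimal: #1, #3, #6 → 3.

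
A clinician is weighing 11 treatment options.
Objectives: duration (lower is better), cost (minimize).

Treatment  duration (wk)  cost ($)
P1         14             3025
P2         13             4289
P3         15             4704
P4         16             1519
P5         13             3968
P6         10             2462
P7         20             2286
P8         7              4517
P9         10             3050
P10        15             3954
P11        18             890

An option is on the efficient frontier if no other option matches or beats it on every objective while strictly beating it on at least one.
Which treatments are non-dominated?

P4, P6, P8, P11

P1: dominated by P6 (duration 10≤14, cost 2462≤3025).
P2: dominated by P5 (duration 13≤13, cost 3968≤4289).
P3: dominated by P1 (duration 14≤15, cost 3025≤4704).
P4: not dominated.
P5: dominated by P6 (duration 10≤13, cost 2462≤3968).
P6: not dominated.
P7: dominated by P4 (duration 16≤20, cost 1519≤2286).
P8: not dominated (best duration).
P9: dominated by P6 (duration 10≤10, cost 2462≤3050).
P10: dominated by P1 (duration 14≤15, cost 3025≤3954).
P11: not dominated (best cost).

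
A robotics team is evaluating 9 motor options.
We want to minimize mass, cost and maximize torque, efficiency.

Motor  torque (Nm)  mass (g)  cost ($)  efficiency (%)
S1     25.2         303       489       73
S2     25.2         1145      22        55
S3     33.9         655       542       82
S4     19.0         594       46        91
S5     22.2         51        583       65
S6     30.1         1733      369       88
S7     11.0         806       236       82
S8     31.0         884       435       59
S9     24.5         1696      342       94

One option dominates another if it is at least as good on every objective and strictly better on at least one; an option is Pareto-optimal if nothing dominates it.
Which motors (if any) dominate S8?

none

S1: worse on torque (25.2 vs 31.0).
S2: worse on torque (25.2 vs 31.0).
S3: worse on cost (542 vs 435).
S4: worse on torque (19.0 vs 31.0).
S5: worse on torque (22.2 vs 31.0).
S6: worse on torque (30.1 vs 31.0).
S7: worse on torque (11.0 vs 31.0).
S9: worse on torque (24.5 vs 31.0).
No option dominates S8.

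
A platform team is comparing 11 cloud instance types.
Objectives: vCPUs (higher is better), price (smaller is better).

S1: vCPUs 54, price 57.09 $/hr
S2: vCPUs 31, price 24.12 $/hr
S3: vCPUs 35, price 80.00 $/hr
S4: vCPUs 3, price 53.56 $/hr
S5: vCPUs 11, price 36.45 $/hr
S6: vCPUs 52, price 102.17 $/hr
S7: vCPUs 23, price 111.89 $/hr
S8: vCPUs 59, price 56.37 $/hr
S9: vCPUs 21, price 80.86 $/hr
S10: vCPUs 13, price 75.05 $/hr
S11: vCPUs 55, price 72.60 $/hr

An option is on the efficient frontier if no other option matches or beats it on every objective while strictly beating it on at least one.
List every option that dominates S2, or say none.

S1: worse on price (57.09 vs 24.12).
S3: worse on price (80.00 vs 24.12).
S4: worse on vCPUs (3 vs 31).
S5: worse on vCPUs (11 vs 31).
S6: worse on price (102.17 vs 24.12).
S7: worse on vCPUs (23 vs 31).
S8: worse on price (56.37 vs 24.12).
S9: worse on vCPUs (21 vs 31).
S10: worse on vCPUs (13 vs 31).
S11: worse on price (72.60 vs 24.12).
No option dominates S2.

none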